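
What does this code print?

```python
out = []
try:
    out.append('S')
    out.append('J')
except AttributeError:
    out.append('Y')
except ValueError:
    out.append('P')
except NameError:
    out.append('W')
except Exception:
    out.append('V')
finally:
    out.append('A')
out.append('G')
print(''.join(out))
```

Execution trace: 'S' (try body) → 'J' (try body, no exception) → 'A' (finally) → 'G' (after the try/except). Output: SJAG

Answer: SJAG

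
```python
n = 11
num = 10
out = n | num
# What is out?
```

Trace:
`n = 11` → n = 11
`num = 10` → num = 10
`out = n | num` → out = 11
So out = 11

Answer: 11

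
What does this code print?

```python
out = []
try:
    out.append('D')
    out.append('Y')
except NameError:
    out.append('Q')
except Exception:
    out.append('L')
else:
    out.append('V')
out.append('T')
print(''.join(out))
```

Execution trace: 'D' (try body) → 'Y' (try body, no exception) → 'V' (else) → 'T' (after the try/except). Output: DYVT

Answer: DYVT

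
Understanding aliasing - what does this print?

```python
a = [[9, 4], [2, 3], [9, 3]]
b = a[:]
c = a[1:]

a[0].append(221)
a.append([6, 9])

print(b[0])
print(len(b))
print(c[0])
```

Key concept: slice with nested mutation.
Step by step:
`a = [[9, 4], [2, 3], [9, 3]]` → a = [[9, 4], [2, 3], [9, 3]]
`b = a[:]` → b = [[9, 4], [2, 3], [9, 3]]
`c = a[1:]` → c = [[2, 3], [9, 3]]
`a[0].append(221)` → a = [[9, 4, 221], [2, 3], [9, 3]]; b = [[9, 4, 221], [2, 3], [9, 3]]
`a.append([6, 9])` → a = [[9, 4, 221], [2, 3], [9, 3], [6, 9]]
`print(b[0])` → prints [9, 4, 221]
`print(len(b))` → prints 3
`print(c[0])` → prints [2, 3]

Answer:
[9, 4, 221]
3
[2, 3]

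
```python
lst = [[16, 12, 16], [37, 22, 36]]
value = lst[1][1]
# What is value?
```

Trace:
`lst = [[16, 12, 16], [37, 22, 36]]` → lst = [[16, 12, 16], [37, 22, 36]]
`value = lst[1][1]` → value = 22
So value = 22

Answer: 22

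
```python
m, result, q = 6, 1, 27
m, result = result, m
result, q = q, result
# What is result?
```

Trace:
`m, result, q = 6, 1, 27` → m = 6; result = 1; q = 27
`m, result = result, m` → m = 1; result = 6
`result, q = q, result` → result = 27; q = 6
So result = 27

Answer: 27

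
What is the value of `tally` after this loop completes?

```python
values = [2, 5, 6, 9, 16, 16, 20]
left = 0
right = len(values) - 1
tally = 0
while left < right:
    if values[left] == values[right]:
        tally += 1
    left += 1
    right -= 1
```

Count matching pairs from ends
`tally` takes the values: 0

Answer: 0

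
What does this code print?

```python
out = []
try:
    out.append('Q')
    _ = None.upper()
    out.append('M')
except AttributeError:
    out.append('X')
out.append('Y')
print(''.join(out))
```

Execution trace: 'Q' (try body) → 'X' (except AttributeError) → 'Y' (after the try/except). Output: QXY

Answer: QXY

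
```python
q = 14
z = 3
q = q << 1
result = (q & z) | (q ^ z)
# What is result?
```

Trace:
`q = 14` → q = 14
`z = 3` → z = 3
`q = q << 1` → q = 28
`result = (q & z) | (q ^ z)` → result = 31
So result = 31

Answer: 31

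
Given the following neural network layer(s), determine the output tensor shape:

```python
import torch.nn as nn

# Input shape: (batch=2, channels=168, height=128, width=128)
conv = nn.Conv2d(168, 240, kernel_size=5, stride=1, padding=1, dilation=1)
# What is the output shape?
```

Input: (2, 168, 128, 128) -> Output: (2, 240, 126, 126)

Answer: (2, 240, 126, 126)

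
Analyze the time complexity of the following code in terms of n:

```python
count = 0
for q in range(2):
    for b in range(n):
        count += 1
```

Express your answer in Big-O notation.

Each loop level contributes: 1 × n. Multiplying the contributions gives O(n).

Answer: O(n)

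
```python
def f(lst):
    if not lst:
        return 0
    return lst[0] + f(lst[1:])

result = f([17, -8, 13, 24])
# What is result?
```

17 + (-8) + 13 + 24 + 0 = 46

Answer: 46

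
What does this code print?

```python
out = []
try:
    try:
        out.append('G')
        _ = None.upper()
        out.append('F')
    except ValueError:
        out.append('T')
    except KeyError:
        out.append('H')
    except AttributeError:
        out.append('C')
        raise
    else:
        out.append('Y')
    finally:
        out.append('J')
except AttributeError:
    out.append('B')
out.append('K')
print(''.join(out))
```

Execution trace: 'G' (inner try body) → 'C' (inner except AttributeError) → 'J' (inner finally) → 'B' (outer except AttributeError) → 'K' (after the try/except). Output: GCJBK

Answer: GCJBK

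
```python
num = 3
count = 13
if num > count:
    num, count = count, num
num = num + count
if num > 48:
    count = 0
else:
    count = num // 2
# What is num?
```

Trace:
`num = 3` → num = 3
`count = 13` → count = 13
`if num > count: ...` → num > count is False → no variable changes
`num = num + count` → num = 16
`if num > 48: ...` → num > 48 is False, take else branch → count = 8
So num = 16

Answer: 16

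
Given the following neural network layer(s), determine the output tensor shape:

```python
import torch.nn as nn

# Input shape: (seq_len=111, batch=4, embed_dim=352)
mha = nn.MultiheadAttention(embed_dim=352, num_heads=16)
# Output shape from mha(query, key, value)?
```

Input: (111, 4, 352) -> Output: (111, 4, 352)

Answer: (111, 4, 352)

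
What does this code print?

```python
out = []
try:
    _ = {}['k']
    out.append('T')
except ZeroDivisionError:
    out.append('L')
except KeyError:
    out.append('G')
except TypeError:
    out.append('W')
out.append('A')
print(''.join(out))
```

Execution trace: 'G' (except KeyError) → 'A' (after the try/except). Output: GA

Answer: GA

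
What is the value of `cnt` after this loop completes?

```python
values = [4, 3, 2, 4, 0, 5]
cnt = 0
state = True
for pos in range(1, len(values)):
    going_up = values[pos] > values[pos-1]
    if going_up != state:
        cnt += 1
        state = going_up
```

Count direction changes in [4, 3, 2, 4, 0, 5]
`cnt` takes the values: 0 → 1 → 2 → 3 → 4

Answer: 4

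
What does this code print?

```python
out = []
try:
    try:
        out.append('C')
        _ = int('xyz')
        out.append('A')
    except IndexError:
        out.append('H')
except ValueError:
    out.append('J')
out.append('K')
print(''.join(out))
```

Execution trace: 'C' (inner try body) → 'J' (outer except ValueError) → 'K' (after the try/except). Output: CJK

Answer: CJK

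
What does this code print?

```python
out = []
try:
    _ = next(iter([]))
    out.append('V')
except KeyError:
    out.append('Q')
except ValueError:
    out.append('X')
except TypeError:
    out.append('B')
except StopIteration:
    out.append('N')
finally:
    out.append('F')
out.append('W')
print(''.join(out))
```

Execution trace: 'N' (except StopIteration) → 'F' (finally) → 'W' (after the try/except). Output: NFW

Answer: NFW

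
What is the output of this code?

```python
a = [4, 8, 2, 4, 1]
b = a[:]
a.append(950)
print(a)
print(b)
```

Key concept: slice [:] creates copy.
Step by step:
`a = [4, 8, 2, 4, 1]` → a = [4, 8, 2, 4, 1]
`b = a[:]` → b = [4, 8, 2, 4, 1]
`a.append(950)` → a = [4, 8, 2, 4, 1, 950]
`print(a)` → prints [4, 8, 2, 4, 1, 950]
`print(b)` → prints [4, 8, 2, 4, 1]

Answer:
[4, 8, 2, 4, 1, 950]
[4, 8, 2, 4, 1]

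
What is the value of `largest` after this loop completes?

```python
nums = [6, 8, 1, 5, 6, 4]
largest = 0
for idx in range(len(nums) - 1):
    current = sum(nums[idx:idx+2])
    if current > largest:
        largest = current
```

Max sum of 2-element window in [6, 8, 1, 5, 6, 4]
`largest` takes the values: 0 → 14

Answer: 14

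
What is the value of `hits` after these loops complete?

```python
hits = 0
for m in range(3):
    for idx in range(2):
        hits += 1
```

3 * 2 = 6
`hits` takes the values: 0 → 1 → 2 → 3 → 4 → 5 → 6

Answer: 6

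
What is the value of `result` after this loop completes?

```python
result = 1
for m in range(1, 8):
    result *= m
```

7! = 5040
`result` takes the values: 1 → 2 → 6 → 24 → 120 → 720 → 5040

Answer: 5040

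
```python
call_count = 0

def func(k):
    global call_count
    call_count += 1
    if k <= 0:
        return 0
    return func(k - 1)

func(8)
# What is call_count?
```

Linear recursion stepping by 1: 9 calls from k=8 down to ≤0.

Answer: 9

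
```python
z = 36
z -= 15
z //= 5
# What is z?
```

Trace:
`z = 36` → z = 36
`z -= 15` → z = 21
`z //= 5` → z = 4
So z = 4

Answer: 4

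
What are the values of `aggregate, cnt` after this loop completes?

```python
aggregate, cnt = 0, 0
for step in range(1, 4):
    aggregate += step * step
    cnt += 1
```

Sum of squares and count
`aggregate, cnt` takes the values: (0, 0) → (1, 0) → (1, 1) → (5, 1) → (5, 2) → (14, 2) → (14, 3)

Answer: 14, 3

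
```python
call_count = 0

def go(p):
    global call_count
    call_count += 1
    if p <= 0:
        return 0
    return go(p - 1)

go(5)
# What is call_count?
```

Linear recursion stepping by 1: 6 calls from p=5 down to ≤0.

Answer: 6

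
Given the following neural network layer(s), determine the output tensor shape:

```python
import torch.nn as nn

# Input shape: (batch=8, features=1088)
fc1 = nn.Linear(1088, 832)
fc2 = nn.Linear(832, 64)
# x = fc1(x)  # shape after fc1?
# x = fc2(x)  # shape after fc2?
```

Input: (8, 1088) -> after fc1: (8, 832) -> Output: (8, 64)

Answer: (8, 64)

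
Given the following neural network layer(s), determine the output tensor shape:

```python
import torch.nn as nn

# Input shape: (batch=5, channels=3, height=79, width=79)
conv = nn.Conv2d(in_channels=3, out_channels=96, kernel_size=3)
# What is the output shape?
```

Input: (5, 3, 79, 79) -> Output: (5, 96, 77, 77)

Answer: (5, 96, 77, 77)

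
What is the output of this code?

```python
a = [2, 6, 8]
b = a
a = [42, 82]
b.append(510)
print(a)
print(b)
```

Key concept: rebinding vs mutation: a is rebound to a new list, b still points at the original.
Step by step:
`a = [2, 6, 8]` → a = [2, 6, 8]
`b = a` → b = [2, 6, 8] (same object as a)
`a = [42, 82]` → a = [42, 82]
`b.append(510)` → b = [2, 6, 8, 510]
`print(a)` → prints [42, 82]
`print(b)` → prints [2, 6, 8, 510]

Answer:
[42, 82]
[2, 6, 8, 510]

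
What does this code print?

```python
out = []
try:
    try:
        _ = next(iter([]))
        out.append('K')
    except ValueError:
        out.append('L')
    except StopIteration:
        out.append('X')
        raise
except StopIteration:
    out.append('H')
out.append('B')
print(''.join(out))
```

Execution trace: 'X' (inner except StopIteration) → 'H' (outer except StopIteration) → 'B' (after the try/except). Output: XHB

Answer: XHB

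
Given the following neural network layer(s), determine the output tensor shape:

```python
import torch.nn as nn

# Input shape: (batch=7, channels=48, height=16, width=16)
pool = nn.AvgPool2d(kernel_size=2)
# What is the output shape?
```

Input: (7, 48, 16, 16) -> Output: (7, 48, 8, 8)

Answer: (7, 48, 8, 8)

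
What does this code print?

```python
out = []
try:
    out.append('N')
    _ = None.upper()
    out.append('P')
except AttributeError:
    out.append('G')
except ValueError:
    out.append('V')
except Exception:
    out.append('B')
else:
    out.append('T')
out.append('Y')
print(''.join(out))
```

Execution trace: 'N' (try body) → 'G' (except AttributeError) → 'Y' (after the try/except). Output: NGY

Answer: NGY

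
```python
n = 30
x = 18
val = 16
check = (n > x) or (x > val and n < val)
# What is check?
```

Trace:
`n = 30` → n = 30
`x = 18` → x = 18
`val = 16` → val = 16
`check = (n > x) or (x > val and n < val)` → check = True
So check = True

Answer: True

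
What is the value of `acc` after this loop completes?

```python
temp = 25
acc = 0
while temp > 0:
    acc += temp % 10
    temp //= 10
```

Sum digits of 25
`acc` takes the values: 0 → 5 → 7

Answer: 7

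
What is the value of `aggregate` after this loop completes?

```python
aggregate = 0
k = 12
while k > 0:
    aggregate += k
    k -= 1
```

Sum 12 down to 1
`aggregate` takes the values: 0 → 12 → 23 → 33 → 42 → 50 → 57 → 63 → 68 → 72 → 75 → 77 → 78

Answer: 78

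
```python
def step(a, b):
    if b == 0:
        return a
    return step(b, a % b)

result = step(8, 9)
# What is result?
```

step(8, 9) -> step(9, 8) -> step(8, 1) -> step(1, 0) -> 1

Answer: 1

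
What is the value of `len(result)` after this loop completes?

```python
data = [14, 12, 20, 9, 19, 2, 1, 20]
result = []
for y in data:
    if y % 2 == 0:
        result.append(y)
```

Count even numbers in [14, 12, 20, 9, 19, 2, 1, 20]
`result` takes the values: [] → [14] → [14, 12] → [14, 12, 20] → [14, 12, 20, 2] → [14, 12, 20, 2, 20]
So `len(result)` = 5

Answer: 5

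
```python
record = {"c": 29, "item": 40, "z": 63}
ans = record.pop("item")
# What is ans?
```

Trace:
`record = {"c": 29, "item": 40, "z": 63}` → record = {'c': 29, 'item': 40, 'z': 63}
`ans = record.pop("item")` → record = {'c': 29, 'z': 63}; ans = 40
So ans = 40

Answer: 40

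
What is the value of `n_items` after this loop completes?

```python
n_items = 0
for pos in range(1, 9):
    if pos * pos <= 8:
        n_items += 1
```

Count numbers where pos² ≤ 8
`n_items` takes the values: 0 → 1 → 2

Answer: 2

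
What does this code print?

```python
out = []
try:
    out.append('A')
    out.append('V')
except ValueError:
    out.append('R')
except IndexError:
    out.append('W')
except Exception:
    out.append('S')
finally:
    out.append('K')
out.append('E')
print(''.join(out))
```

Execution trace: 'A' (try body) → 'V' (try body, no exception) → 'K' (finally) → 'E' (after the try/except). Output: AVKE

Answer: AVKE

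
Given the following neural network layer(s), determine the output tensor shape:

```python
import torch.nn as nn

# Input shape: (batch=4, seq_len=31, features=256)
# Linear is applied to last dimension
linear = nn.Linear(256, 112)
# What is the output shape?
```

Input: (4, 31, 256) -> Output: (4, 31, 112)

Answer: (4, 31, 112)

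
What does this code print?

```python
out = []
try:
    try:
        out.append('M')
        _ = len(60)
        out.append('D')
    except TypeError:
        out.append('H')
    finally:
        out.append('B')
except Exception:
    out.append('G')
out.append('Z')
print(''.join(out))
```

Execution trace: 'M' (inner try body) → 'H' (inner except TypeError) → 'B' (inner finally) → 'Z' (after the try/except). Output: MHBZ

Answer: MHBZ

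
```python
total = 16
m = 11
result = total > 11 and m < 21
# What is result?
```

Trace:
`total = 16` → total = 16
`m = 11` → m = 11
`result = total > 11 and m < 21` → result = True
So result = True

Answer: True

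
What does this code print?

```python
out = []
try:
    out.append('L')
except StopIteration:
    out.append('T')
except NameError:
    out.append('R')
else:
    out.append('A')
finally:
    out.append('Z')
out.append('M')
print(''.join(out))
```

Execution trace: 'L' (try body, no exception) → 'A' (else) → 'Z' (finally) → 'M' (after the try/except). Output: LAZM

Answer: LAZM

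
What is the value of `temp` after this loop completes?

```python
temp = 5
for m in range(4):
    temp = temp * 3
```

Multiply by 3, 4 times: 5 * 3^4 = 405
`temp` takes the values: 5 → 15 → 45 → 135 → 405

Answer: 405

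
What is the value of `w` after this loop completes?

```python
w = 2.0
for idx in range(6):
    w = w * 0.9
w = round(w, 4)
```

Exponential decay: 2.0 * 0.9^6
`w` takes the values: 2.0 → 1.8 → 1.62 → 1.458 → 1.3122 → 1.18098 → 1.062882 → 1.0629

Answer: 1.0629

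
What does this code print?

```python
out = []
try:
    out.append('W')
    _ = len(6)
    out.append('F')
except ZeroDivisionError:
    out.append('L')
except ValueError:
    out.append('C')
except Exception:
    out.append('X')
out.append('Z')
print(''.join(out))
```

Execution trace: 'W' (try body) → 'X' (except Exception) → 'Z' (after the try/except). Output: WXZ

Answer: WXZ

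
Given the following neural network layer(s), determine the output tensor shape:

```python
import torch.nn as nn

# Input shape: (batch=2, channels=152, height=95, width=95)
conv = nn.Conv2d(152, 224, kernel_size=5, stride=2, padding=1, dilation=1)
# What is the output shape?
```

Input: (2, 152, 95, 95) -> Output: (2, 224, 47, 47)

Answer: (2, 224, 47, 47)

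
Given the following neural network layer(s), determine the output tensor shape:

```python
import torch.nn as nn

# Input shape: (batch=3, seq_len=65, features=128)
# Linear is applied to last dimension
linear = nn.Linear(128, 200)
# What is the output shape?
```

Input: (3, 65, 128) -> Output: (3, 65, 200)

Answer: (3, 65, 200)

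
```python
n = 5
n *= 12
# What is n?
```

Trace:
`n = 5` → n = 5
`n *= 12` → n = 60
So n = 60

Answer: 60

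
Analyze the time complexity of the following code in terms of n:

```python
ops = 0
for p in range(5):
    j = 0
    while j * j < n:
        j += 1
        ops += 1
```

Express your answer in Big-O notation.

Each loop level contributes: 1 × √n. Multiplying the contributions gives O(√n).

Answer: O(√n)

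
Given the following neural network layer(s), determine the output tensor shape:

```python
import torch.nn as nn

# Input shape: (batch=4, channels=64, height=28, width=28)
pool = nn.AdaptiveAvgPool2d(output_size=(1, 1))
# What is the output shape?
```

Input: (4, 64, 28, 28) -> Output: (4, 64, 1, 1)

Answer: (4, 64, 1, 1)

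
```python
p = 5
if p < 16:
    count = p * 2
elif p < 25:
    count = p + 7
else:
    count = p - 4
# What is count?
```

Trace:
`p = 5` → p = 5
`if p < 16: ...` → p < 16 is True → count = 10
So count = 10

Answer: 10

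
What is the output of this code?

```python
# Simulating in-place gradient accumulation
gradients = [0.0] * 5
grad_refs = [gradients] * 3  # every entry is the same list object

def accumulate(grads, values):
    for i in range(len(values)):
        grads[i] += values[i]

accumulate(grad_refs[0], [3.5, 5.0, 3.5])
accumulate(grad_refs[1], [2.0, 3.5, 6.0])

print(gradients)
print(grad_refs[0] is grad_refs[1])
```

Key concept: gradient accumulation aliasing.
Step by step:
`gradients = [0.0] * 5` → gradients = [0.0, 0.0, 0.0, 0.0, 0.0]
`grad_refs = [gradients] * 3` → grad_refs = [[0.0, 0.0, 0.0, 0.0, 0.0], [0.0, 0.0, 0.0, 0.0, 0.0], [0.0, 0.0, 0.0, 0.0, 0.0]]
`accumulate(grad_refs[0], [3.5, 5.0, 3.5])` → gradients = [3.5, 5.0, 3.5, 0.0, 0.0]; grad_refs = [[3.5, 5.0, 3.5, 0.0, 0.0], [3.5, 5.0, 3.5, 0.0, 0.0], [3.5, 5.0, 3.5, 0.0, 0.0]]
`accumulate(grad_refs[1], [2.0, 3.5, 6.0])` → gradients = [5.5, 8.5, 9.5, 0.0, 0.0]; grad_refs = [[5.5, 8.5, 9.5, 0.0, 0.0], [5.5, 8.5, 9.5, 0.0, 0.0], [5.5, 8.5, 9.5, 0.0, 0.0]]
`print(gradients)` → prints [5.5, 8.5, 9.5, 0.0, 0.0]
`print(grad_refs[0] is grad_refs[1])` → prints True

Answer:
[5.5, 8.5, 9.5, 0.0, 0.0]
True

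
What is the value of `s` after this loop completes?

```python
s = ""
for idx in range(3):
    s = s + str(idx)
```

Concatenate digits 0 to 2
`s` takes the values: "" → "0" → "01" → "012"

Answer: "012"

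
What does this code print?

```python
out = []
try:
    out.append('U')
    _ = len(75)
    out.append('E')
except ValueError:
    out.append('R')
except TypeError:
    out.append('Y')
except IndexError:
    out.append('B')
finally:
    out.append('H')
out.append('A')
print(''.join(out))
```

Execution trace: 'U' (try body) → 'Y' (except TypeError) → 'H' (finally) → 'A' (after the try/except). Output: UYHA

Answer: UYHA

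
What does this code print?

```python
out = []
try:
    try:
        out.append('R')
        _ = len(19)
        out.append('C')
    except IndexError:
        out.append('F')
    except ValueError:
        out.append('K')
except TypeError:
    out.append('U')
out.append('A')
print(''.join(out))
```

Execution trace: 'R' (inner try body) → 'U' (outer except TypeError) → 'A' (after the try/except). Output: RUA

Answer: RUA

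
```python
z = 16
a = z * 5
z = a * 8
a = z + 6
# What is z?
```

Trace:
`z = 16` → z = 16
`a = z * 5` → a = 80
`z = a * 8` → z = 640
`a = z + 6` → a = 646
So z = 640

Answer: 640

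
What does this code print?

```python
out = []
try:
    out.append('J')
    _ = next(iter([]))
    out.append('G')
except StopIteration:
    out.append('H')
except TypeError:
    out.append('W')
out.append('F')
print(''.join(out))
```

Execution trace: 'J' (try body) → 'H' (except StopIteration) → 'F' (after the try/except). Output: JHF

Answer: JHF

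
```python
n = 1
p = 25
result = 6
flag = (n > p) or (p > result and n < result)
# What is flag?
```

Trace:
`n = 1` → n = 1
`p = 25` → p = 25
`result = 6` → result = 6
`flag = (n > p) or (p > result and n < result)` → flag = True
So flag = True

Answer: True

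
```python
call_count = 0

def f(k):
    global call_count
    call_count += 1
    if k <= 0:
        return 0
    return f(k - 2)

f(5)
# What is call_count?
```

Linear recursion stepping by 2: 4 calls from k=5 down to ≤0.

Answer: 4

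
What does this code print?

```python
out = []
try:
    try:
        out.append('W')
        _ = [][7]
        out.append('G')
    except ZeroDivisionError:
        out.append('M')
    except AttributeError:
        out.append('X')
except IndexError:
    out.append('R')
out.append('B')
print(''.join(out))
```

Execution trace: 'W' (inner try body) → 'R' (outer except IndexError) → 'B' (after the try/except). Output: WRB

Answer: WRB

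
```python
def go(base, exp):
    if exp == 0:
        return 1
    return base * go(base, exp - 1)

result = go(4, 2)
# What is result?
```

go(4, 2) = 4 * 4 = 16

Answer: 16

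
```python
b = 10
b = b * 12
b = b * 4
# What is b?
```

Trace:
`b = 10` → b = 10
`b = b * 12` → b = 120
`b = b * 4` → b = 480
So b = 480

Answer: 480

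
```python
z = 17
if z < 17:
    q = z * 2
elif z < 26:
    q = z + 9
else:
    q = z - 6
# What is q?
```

Trace:
`z = 17` → z = 17
`if z < 17: ...` → z < 17 is False, z < 26 is True → q = 26
So q = 26

Answer: 26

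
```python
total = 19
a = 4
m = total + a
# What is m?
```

Trace:
`total = 19` → total = 19
`a = 4` → a = 4
`m = total + a` → m = 23
So m = 23

Answer: 23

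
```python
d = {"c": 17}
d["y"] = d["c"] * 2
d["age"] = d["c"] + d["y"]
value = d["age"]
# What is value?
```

Trace:
`d = {"c": 17}` → d = {'c': 17}
`d["y"] = d["c"] * 2` → d = {'c': 17, 'y': 34}
`d["age"] = d["c"] + d["y"]` → d = {'c': 17, 'y': 34, 'age': 51}
`value = d["age"]` → value = 51
So value = 51

Answer: 51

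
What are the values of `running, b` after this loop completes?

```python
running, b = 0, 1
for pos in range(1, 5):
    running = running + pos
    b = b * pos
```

Sum and factorial of 1 to 4
`running, b` takes the values: (0, 1) → (1, 1) → (3, 1) → (3, 2) → (6, 2) → (6, 6) → (10, 6) → (10, 24)

Answer: 10, 24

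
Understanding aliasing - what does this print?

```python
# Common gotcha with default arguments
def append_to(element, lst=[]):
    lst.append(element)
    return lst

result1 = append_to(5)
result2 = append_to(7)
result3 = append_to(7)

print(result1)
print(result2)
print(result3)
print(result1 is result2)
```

Key concept: mutable default argument gotcha.
Step by step:
`result1 = append_to(5)` → result1 = [5]
`result2 = append_to(7)` → result1 = [5, 7] (same object as result2); result2 = [5, 7] (same object as result1)
`result3 = append_to(7)` → result1 = [5, 7, 7] (same object as result2, result3); result2 = [5, 7, 7] (same object as result1, result3); result3 = [5, 7, 7] (same object as result1, result2)
`print(result1)` → prints [5, 7, 7]
`print(result2)` → prints [5, 7, 7]
`print(result3)` → prints [5, 7, 7]
`print(result1 is result2)` → prints True

Answer:
[5, 7, 7]
[5, 7, 7]
[5, 7, 7]
True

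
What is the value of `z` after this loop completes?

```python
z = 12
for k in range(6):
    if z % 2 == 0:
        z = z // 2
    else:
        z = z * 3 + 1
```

Collatz-style transformation from 12
`z` takes the values: 12 → 6 → 3 → 10 → 5 → 16 → 8

Answer: 8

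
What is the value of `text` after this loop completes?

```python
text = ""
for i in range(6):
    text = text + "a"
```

Repeat 'a' 6 times
`text` takes the values: "" → "a" → "aa" → "aaa" → "aaaa" → "aaaaa" → "aaaaaa"

Answer: "aaaaaa"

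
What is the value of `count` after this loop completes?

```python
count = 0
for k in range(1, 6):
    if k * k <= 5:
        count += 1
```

Count numbers where k² ≤ 5
`count` takes the values: 0 → 1 → 2

Answer: 2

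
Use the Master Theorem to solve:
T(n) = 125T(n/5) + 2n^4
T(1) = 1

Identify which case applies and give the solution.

a=125, b=5, f(n)=2n^4. log_5(125) = 3. Since c=4 > 3 and the regularity condition holds (125(n/5)^4 = (125/5^4)n^4 with 125/5^4 < 1), Case 3 applies: T(n) = Θ(f(n)) = O(n^4).

Answer: O(n^4) - Case 3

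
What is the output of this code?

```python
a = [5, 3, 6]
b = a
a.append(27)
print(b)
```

Key concept: basic list aliasing.
Step by step:
`a = [5, 3, 6]` → a = [5, 3, 6]
`b = a` → b = [5, 3, 6] (same object as a)
`a.append(27)` → a = [5, 3, 6, 27] (same object as b); b = [5, 3, 6, 27] (same object as a)
`print(b)` → prints [5, 3, 6, 27]

Answer: [5, 3, 6, 27]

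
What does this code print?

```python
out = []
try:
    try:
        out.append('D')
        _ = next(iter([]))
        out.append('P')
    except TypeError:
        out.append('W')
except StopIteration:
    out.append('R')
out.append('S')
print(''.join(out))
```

Execution trace: 'D' (try body) → 'R' (outer except StopIteration) → 'S' (after the try/except). Output: DRS

Answer: DRS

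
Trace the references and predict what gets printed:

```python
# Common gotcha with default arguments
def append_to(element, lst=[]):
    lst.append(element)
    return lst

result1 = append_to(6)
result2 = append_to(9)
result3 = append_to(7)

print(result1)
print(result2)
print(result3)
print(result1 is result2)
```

Key concept: mutable default argument gotcha.
Step by step:
`result1 = append_to(6)` → result1 = [6]
`result2 = append_to(9)` → result1 = [6, 9] (same object as result2); result2 = [6, 9] (same object as result1)
`result3 = append_to(7)` → result1 = [6, 9, 7] (same object as result2, result3); result2 = [6, 9, 7] (same object as result1, result3); result3 = [6, 9, 7] (same object as result1, result2)
`print(result1)` → prints [6, 9, 7]
`print(result2)` → prints [6, 9, 7]
`print(result3)` → prints [6, 9, 7]
`print(result1 is result2)` → prints True

Answer:
[6, 9, 7]
[6, 9, 7]
[6, 9, 7]
True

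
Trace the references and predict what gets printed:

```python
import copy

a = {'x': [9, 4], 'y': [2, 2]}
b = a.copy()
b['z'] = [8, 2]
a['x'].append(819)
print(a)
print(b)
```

Key concept: shallow copy of dict with mutable values.
Step by step:
`a = {'x': [9, 4], 'y': [2, 2]}` → a = {'x': [9, 4], 'y': [2, 2]}
`b = a.copy()` → b = {'x': [9, 4], 'y': [2, 2]}
`b['z'] = [8, 2]` → b = {'x': [9, 4], 'y': [2, 2], 'z': [8, 2]}
`a['x'].append(819)` → a = {'x': [9, 4, 819], 'y': [2, 2]}; b = {'x': [9, 4, 819], 'y': [2, 2], 'z': [8, 2]}
`print(a)` → prints {'x': [9, 4, 819], 'y': [2, 2]}
`print(b)` → prints {'x': [9, 4, 819], 'y': [2, 2], 'z': [8, 2]}

Answer:
{'x': [9, 4, 819], 'y': [2, 2]}
{'x': [9, 4, 819], 'y': [2, 2], 'z': [8, 2]}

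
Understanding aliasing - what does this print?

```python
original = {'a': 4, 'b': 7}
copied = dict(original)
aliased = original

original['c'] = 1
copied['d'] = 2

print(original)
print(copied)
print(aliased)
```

Key concept: dict() creates copy, assignment creates alias.
Step by step:
`original = {'a': 4, 'b': 7}` → original = {'a': 4, 'b': 7}
`copied = dict(original)` → copied = {'a': 4, 'b': 7}
`aliased = original` → aliased = {'a': 4, 'b': 7} (same object as original)
`original['c'] = 1` → original = {'a': 4, 'b': 7, 'c': 1} (same object as aliased); aliased = {'a': 4, 'b': 7, 'c': 1} (same object as original)
`copied['d'] = 2` → copied = {'a': 4, 'b': 7, 'd': 2}
`print(original)` → prints {'a': 4, 'b': 7, 'c': 1}
`print(copied)` → prints {'a': 4, 'b': 7, 'd': 2}
`print(aliased)` → prints {'a': 4, 'b': 7, 'c': 1}

Answer:
{'a': 4, 'b': 7, 'c': 1}
{'a': 4, 'b': 7, 'd': 2}
{'a': 4, 'b': 7, 'c': 1}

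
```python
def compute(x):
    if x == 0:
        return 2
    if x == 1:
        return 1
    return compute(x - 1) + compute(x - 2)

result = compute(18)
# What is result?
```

Build up from base cases: compute(0)=2, compute(1)=1, compute(2)=3, compute(3)=4, compute(4)=7, compute(5)=11, compute(6)=18, ..., compute(18)=5778

Answer: 5778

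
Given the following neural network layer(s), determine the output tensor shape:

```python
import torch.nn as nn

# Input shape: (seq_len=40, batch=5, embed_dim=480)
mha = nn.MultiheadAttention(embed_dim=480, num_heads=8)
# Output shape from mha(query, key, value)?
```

Input: (40, 5, 480) -> Output: (40, 5, 480)

Answer: (40, 5, 480)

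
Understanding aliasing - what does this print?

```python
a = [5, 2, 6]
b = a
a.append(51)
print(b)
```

Key concept: basic list aliasing.
Step by step:
`a = [5, 2, 6]` → a = [5, 2, 6]
`b = a` → b = [5, 2, 6] (same object as a)
`a.append(51)` → a = [5, 2, 6, 51] (same object as b); b = [5, 2, 6, 51] (same object as a)
`print(b)` → prints [5, 2, 6, 51]

Answer: [5, 2, 6, 51]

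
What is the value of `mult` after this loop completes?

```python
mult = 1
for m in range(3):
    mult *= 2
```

2^3 = 8
`mult` takes the values: 1 → 2 → 4 → 8

Answer: 8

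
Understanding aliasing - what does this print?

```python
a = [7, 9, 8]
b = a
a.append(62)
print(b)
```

Key concept: basic list aliasing.
Step by step:
`a = [7, 9, 8]` → a = [7, 9, 8]
`b = a` → b = [7, 9, 8] (same object as a)
`a.append(62)` → a = [7, 9, 8, 62] (same object as b); b = [7, 9, 8, 62] (same object as a)
`print(b)` → prints [7, 9, 8, 62]

Answer: [7, 9, 8, 62]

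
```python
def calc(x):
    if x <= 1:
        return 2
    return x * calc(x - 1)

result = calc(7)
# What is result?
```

calc(7) = 7 * 6 * 5 * 4 * 3 * 2 * 2 = 10080

Answer: 10080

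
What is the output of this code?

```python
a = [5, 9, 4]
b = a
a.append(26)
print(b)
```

Key concept: basic list aliasing.
Step by step:
`a = [5, 9, 4]` → a = [5, 9, 4]
`b = a` → b = [5, 9, 4] (same object as a)
`a.append(26)` → a = [5, 9, 4, 26] (same object as b); b = [5, 9, 4, 26] (same object as a)
`print(b)` → prints [5, 9, 4, 26]

Answer: [5, 9, 4, 26]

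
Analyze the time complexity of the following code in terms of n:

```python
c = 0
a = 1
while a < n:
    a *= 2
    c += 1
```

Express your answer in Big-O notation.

Each loop level contributes: log n. Multiplying the contributions gives O(log n).

Answer: O(log n)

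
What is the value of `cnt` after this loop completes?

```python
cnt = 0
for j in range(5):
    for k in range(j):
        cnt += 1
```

Triangle number: 0+1+2+...+4
`cnt` takes the values: 0 → 1 → 2 → 3 → 4 → 5 → 6 → 7 → 8 → 9 → 10

Answer: 10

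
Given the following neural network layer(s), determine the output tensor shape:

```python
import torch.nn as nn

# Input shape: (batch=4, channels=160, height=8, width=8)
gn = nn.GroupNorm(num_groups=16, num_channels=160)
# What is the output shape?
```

Input: (4, 160, 8, 8) -> Output: (4, 160, 8, 8)

Answer: (4, 160, 8, 8)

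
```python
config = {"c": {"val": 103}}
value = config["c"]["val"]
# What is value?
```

Trace:
`config = {"c": {"val": 103}}` → config = {'c': {'val': 103}}
`value = config["c"]["val"]` → value = 103
So value = 103

Answer: 103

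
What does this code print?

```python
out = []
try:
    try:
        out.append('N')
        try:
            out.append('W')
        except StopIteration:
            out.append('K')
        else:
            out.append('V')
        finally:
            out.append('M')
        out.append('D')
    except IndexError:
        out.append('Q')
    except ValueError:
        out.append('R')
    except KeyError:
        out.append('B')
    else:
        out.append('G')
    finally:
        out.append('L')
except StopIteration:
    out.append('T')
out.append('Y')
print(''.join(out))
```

Execution trace: 'N' (try body) → 'W' (inner try body, no exception) → 'V' (inner else) → 'M' (inner finally) → 'D' (try body, no exception) → 'G' (else) → 'L' (finally) → 'Y' (after the try/except). Output: NWVMDGLY

Answer: NWVMDGLY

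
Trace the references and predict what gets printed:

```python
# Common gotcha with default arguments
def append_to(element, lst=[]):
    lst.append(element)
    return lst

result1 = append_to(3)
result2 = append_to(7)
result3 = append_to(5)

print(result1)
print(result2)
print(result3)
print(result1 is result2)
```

Key concept: mutable default argument gotcha.
Step by step:
`result1 = append_to(3)` → result1 = [3]
`result2 = append_to(7)` → result1 = [3, 7] (same object as result2); result2 = [3, 7] (same object as result1)
`result3 = append_to(5)` → result1 = [3, 7, 5] (same object as result2, result3); result2 = [3, 7, 5] (same object as result1, result3); result3 = [3, 7, 5] (same object as result1, result2)
`print(result1)` → prints [3, 7, 5]
`print(result2)` → prints [3, 7, 5]
`print(result3)` → prints [3, 7, 5]
`print(result1 is result2)` → prints True

Answer:
[3, 7, 5]
[3, 7, 5]
[3, 7, 5]
True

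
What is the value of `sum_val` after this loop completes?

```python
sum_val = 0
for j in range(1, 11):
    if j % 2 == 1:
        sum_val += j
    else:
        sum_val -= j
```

Add odd, subtract even
`sum_val` takes the values: 0 → 1 → -1 → 2 → -2 → 3 → -3 → 4 → -4 → 5 → -5

Answer: -5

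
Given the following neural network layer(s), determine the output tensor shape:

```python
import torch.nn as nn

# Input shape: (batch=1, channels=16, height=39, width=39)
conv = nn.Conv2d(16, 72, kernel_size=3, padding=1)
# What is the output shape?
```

Input: (1, 16, 39, 39) -> Output: (1, 72, 39, 39)

Answer: (1, 72, 39, 39)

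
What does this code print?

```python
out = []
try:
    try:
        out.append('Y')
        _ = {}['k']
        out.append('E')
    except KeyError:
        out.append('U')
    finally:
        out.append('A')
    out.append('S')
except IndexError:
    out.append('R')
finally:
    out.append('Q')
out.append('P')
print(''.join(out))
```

Execution trace: 'Y' (inner try body) → 'U' (inner except KeyError) → 'A' (inner finally) → 'S' (try body, no exception) → 'Q' (finally) → 'P' (after the try/except). Output: YUASQP

Answer: YUASQP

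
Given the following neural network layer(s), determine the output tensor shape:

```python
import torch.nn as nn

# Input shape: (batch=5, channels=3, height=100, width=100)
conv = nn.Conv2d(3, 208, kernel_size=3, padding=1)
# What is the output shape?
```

Input: (5, 3, 100, 100) -> Output: (5, 208, 100, 100)

Answer: (5, 208, 100, 100)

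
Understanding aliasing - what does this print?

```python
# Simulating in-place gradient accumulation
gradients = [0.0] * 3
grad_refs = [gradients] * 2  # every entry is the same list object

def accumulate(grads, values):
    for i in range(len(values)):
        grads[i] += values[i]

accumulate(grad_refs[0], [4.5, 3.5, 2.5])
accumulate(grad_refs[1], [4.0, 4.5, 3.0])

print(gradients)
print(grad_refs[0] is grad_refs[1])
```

Key concept: gradient accumulation aliasing.
Step by step:
`gradients = [0.0] * 3` → gradients = [0.0, 0.0, 0.0]
`grad_refs = [gradients] * 2` → grad_refs = [[0.0, 0.0, 0.0], [0.0, 0.0, 0.0]]
`accumulate(grad_refs[0], [4.5, 3.5, 2.5])` → gradients = [4.5, 3.5, 2.5]; grad_refs = [[4.5, 3.5, 2.5], [4.5, 3.5, 2.5]]
`accumulate(grad_refs[1], [4.0, 4.5, 3.0])` → gradients = [8.5, 8.0, 5.5]; grad_refs = [[8.5, 8.0, 5.5], [8.5, 8.0, 5.5]]
`print(gradients)` → prints [8.5, 8.0, 5.5]
`print(grad_refs[0] is grad_refs[1])` → prints True

Answer:
[8.5, 8.0, 5.5]
True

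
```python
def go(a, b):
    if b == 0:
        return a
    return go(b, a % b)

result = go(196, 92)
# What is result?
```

go(196, 92) -> go(92, 12) -> go(12, 8) -> go(8, 4) -> go(4, 0) -> 4

Answer: 4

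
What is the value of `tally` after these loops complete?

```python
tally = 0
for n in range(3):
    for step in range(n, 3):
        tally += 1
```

Upper triangle: 3 + 2 + ... + 1
`tally` takes the values: 0 → 1 → 2 → 3 → 4 → 5 → 6

Answer: 6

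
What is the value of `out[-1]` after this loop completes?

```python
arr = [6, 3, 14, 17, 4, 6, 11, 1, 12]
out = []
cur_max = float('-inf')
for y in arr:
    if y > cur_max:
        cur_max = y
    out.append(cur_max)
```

Running max ends at 17
`out` takes the values: [] → [6] → [6, 6] → [6, 6, 14] → [6, 6, 14, 17] → [6, 6, 14, 17, 17] → [6, 6, 14, 17, 17, 17] → [6, 6, 14, 17, 17, 17, 17] → [6, 6, 14, 17, 17, 17, 17, 17] → [6, 6, 14, 17, 17, 17, 17, 17, 17]
So `out[-1]` = 17

Answer: 17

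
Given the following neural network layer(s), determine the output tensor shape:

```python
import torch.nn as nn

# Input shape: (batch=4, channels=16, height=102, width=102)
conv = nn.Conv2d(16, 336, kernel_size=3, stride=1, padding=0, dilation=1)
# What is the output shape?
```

Input: (4, 16, 102, 102) -> Output: (4, 336, 100, 100)

Answer: (4, 336, 100, 100)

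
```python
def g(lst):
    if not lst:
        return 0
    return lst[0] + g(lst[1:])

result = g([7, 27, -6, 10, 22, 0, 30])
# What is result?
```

7 + 27 + (-6) + 10 + 22 + 0 + 30 + 0 = 90

Answer: 90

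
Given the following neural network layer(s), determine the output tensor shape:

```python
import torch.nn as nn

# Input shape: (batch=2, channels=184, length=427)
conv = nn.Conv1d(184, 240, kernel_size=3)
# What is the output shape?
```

Input: (2, 184, 427) -> Output: (2, 240, 425)

Answer: (2, 240, 425)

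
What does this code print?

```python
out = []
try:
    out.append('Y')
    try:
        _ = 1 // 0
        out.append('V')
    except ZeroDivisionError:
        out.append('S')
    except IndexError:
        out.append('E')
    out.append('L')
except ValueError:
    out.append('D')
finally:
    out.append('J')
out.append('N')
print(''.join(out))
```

Execution trace: 'Y' (try body) → 'S' (inner except ZeroDivisionError) → 'L' (try body, no exception) → 'J' (finally) → 'N' (after the try/except). Output: YSLJN

Answer: YSLJN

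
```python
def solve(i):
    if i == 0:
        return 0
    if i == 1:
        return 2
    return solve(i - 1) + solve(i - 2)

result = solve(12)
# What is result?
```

Build up from base cases: solve(0)=0, solve(1)=2, solve(2)=2, solve(3)=4, solve(4)=6, solve(5)=10, solve(6)=16, ..., solve(12)=288

Answer: 288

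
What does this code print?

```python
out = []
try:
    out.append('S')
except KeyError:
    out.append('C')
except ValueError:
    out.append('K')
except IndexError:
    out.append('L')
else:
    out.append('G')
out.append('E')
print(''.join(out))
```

Execution trace: 'S' (try body, no exception) → 'G' (else) → 'E' (after the try/except). Output: SGE

Answer: SGE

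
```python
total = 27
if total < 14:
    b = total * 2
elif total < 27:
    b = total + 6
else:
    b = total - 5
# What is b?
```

Trace:
`total = 27` → total = 27
`if total < 14: ...` → total < 14 is False, total < 27 is False, take else branch → b = 22
So b = 22

Answer: 22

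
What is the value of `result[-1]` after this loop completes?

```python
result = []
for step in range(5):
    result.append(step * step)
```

Last element of squares 0 to 4
`result` takes the values: [] → [0] → [0, 1] → [0, 1, 4] → [0, 1, 4, 9] → [0, 1, 4, 9, 16]
So `result[-1]` = 16

Answer: 16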